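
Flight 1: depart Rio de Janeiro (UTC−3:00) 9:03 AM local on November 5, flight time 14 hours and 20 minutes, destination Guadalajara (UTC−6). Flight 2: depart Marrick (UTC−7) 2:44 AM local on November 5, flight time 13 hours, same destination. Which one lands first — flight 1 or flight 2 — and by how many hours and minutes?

Flight 1 in UTC: 9:03 AM + 3:00 = 12:03 PM on Nov 5.
+14 hours and 20 minutes → arrive 2:23 AM UTC on Nov 6.
Flight 2 in UTC: 2:44 AM + 7:00 = 9:44 AM on Nov 5.
+13 hours → arrive 10:44 PM UTC on Nov 5.
Flight 2 lands earlier by 3 hours 39 minutes.

the second, by 3 hours 39 minutes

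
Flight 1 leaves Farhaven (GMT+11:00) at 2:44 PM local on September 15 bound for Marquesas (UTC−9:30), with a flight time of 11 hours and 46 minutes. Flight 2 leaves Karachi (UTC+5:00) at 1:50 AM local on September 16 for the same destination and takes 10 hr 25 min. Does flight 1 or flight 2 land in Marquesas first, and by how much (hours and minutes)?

Flight 1 in UTC: 2:44 PM − 11:00 = 3:44 AM on Sep 15.
+11 hours and 46 minutes → arrive 3:30 PM UTC on Sep 15.
Flight 2 in UTC: 1:50 AM − 5:00 = 8:50 PM on Sep 15.
+10 hours 25 minutes → arrive 7:15 AM UTC on Sep 16.
Flight 1 lands earlier by 15 hours 45 minutes.

the first, by 15 hours 45 minutes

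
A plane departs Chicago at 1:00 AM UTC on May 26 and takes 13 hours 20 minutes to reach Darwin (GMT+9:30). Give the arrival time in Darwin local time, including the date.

Departure is given in UTC: 1:00 AM on May 26.
Add 13 hours 20 minutes → 2:20 PM UTC.
Darwin is UTC+9:30: 2:20 PM + 9:30 = 11:50 PM on May 26.

11:50 PM on May 26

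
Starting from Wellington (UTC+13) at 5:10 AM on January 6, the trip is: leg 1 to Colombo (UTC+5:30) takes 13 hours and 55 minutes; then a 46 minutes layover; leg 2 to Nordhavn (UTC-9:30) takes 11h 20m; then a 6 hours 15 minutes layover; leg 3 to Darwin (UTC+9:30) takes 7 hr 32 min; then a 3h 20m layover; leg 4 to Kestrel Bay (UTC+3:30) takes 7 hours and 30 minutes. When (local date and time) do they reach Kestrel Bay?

10:18 PM on Jan 7

Convert departure to UTC: 5:10 AM − 13:00 = 4:10 PM UTC on Jan 5.
Add 13 hours 55 minutes leg 1 → 6:05 AM UTC (Jan 6).
Add 46 minutes layover in Colombo → 6:51 AM UTC.
Add 11 hours 20 minutes leg 2 → 6:11 PM UTC.
Add 6 hours 15 minutes layover in Nordhavn → 12:26 AM UTC (Jan 7).
Add 7 hours and 32 minutes leg 3 → 7:58 AM UTC.
Add 3 hours 20 minutes layover in Darwin → 11:18 AM UTC.
Add 7 hours and 30 minutes leg 4 → 6:48 PM UTC.
Kestrel Bay is UTC+3:30, so local arrival = 6:48 PM + 3:30 = 10:18 PM on Jan 7.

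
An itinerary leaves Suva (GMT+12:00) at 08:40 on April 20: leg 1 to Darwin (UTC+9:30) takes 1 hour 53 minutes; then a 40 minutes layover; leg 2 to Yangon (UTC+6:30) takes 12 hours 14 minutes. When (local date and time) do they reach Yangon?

17:57 on April 20

Convert departure to UTC: 08:40 − 12:00 = 20:40 UTC on Apr 19.
Add 1 hour 53 minutes leg 1 → 22:33 UTC.
Add 40 minutes layover in Darwin → 23:13 UTC.
Add 12 hours and 14 minutes leg 2 → 11:27 UTC (Apr 20).
Yangon is UTC+6:30, so local arrival = 11:27 + 6:30 = 17:57 on Apr 20.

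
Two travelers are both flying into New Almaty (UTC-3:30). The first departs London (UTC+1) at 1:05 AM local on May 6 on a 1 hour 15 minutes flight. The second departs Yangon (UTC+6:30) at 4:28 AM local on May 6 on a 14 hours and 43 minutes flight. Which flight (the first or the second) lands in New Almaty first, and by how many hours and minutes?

the first, by 11 hours 21 minutes

Flight 1 in UTC: 1:05 AM − 1:00 = 12:05 AM on May 6.
+1 hour and 15 minutes → arrive 1:20 AM UTC on May 6.
Flight 2 in UTC: 4:28 AM − 6:30 = 9:58 PM on May 5.
+14 hours and 43 minutes → arrive 12:41 PM UTC on May 6.
Flight 1 lands earlier by 11 hours 21 minutes.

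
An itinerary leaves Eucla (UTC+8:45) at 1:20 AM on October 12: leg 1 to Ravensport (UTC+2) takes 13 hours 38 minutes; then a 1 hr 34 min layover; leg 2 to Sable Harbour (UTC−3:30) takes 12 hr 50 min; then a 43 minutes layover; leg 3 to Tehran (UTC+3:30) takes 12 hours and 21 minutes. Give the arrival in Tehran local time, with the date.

Convert departure to UTC: 1:20 AM − 8:45 = 4:35 PM UTC on Oct 11.
Add 13 hours and 38 minutes leg 1 → 6:13 AM UTC (Oct 12).
Add 1 hour and 34 minutes layover in Ravensport → 7:47 AM UTC.
Add 12 hours 50 minutes leg 2 → 8:37 PM UTC.
Add 43 minutes layover in Sable Harbour → 9:20 PM UTC.
Add 12 hours and 21 minutes leg 3 → 9:41 AM UTC (Oct 13).
Tehran is UTC+3:30, so local arrival = 9:41 AM + 3:30 = 1:11 PM on Oct 13.

1:11 PM on October 13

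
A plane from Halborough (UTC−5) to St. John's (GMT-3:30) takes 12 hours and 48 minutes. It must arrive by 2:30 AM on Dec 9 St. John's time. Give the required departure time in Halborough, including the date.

12:12 PM on December 8

Target arrival in UTC: 2:30 AM + 3:30 = 6:00 AM on Dec 9.
Subtract 12 hours 48 minutes → departure 5:12 PM UTC on Dec 8.
Halborough is UTC−5:00: 5:12 PM − 5:00 = 12:12 PM on Dec 8.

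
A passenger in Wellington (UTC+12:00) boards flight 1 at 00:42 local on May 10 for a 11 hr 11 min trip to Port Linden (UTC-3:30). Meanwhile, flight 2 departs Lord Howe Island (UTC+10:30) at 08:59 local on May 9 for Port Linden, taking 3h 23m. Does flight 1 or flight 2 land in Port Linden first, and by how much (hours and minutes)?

the second, by 22 hours 1 minute

Flight 1 in UTC: 00:42 − 12:00 = 12:42 on May 9.
+11 hours 11 minutes → arrive 23:53 UTC on May 9.
Flight 2 in UTC: 08:59 − 10:30 = 22:29 on May 8.
+3 hours and 23 minutes → arrive 01:52 UTC on May 9.
Flight 2 lands earlier by 22 hours 1 minute.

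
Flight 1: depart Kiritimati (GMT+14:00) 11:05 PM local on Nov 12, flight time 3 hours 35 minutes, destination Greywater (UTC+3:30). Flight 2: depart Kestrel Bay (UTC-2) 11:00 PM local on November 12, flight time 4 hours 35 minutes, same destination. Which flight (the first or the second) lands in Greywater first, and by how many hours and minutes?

the first, by 16 hours 55 minutes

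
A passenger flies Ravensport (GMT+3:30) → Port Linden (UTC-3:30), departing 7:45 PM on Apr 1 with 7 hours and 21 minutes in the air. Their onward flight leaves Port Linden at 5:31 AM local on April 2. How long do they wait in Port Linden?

9 hours 25 minutes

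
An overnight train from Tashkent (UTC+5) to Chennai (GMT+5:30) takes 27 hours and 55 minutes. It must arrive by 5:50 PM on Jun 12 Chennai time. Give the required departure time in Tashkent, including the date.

Target arrival in UTC: 5:50 PM − 5:30 = 12:20 PM on Jun 12.
Subtract 27 hours and 55 minutes → departure 8:25 AM UTC on Jun 11.
Tashkent is UTC+5:00: 8:25 AM + 5:00 = 1:25 PM on Jun 11.

1:25 PM on June 11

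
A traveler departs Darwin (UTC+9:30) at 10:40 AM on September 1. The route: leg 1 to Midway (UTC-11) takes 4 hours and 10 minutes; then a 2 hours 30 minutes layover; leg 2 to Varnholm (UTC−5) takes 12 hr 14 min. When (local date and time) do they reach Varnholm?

3:04 PM on Sep 1

Convert departure to UTC: 10:40 AM − 9:30 = 1:10 AM UTC on Sep 1.
Add 4 hours 10 minutes leg 1 → 5:20 AM UTC.
Add 2 hours and 30 minutes layover in Midway → 7:50 AM UTC.
Add 12 hours and 14 minutes leg 2 → 8:04 PM UTC.
Varnholm is UTC−5:00, so local arrival = 8:04 PM − 5:00 = 3:04 PM on Sep 1.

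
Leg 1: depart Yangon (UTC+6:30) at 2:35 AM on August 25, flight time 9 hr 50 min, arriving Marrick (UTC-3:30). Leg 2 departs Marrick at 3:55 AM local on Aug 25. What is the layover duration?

Convert departure to UTC: 2:35 AM − 6:30 = 8:05 PM UTC on Aug 24.
Add 9 hours and 50 minutes flight time → 5:55 AM UTC (Aug 25).
Marrick is UTC−3:30, so local arrival = 5:55 AM − 3:30 = 2:25 AM on Aug 25.
Layover = 3:55 AM − 2:25 AM = 1 hour 30 minutes.

1 hour 30 minutes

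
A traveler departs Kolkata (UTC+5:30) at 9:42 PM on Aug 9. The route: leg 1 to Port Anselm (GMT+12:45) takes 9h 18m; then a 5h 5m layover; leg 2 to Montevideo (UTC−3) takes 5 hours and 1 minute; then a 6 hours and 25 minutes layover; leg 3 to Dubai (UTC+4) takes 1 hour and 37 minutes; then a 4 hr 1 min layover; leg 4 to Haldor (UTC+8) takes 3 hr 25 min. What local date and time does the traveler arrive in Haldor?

11:04 AM on August 11

Convert departure to UTC: 9:42 PM − 5:30 = 4:12 PM UTC on Aug 9.
Add 9 hours 18 minutes leg 1 → 1:30 AM UTC (Aug 10).
Add 5 hours and 5 minutes layover in Port Anselm → 6:35 AM UTC.
Add 5 hours 1 minute leg 2 → 11:36 AM UTC.
Add 6 hours 25 minutes layover in Montevideo → 6:01 PM UTC.
Add 1 hour and 37 minutes leg 3 → 7:38 PM UTC.
Add 4 hours and 1 minute layover in Dubai → 11:39 PM UTC.
Add 3 hours 25 minutes leg 4 → 3:04 AM UTC (Aug 11).
Haldor is UTC+8:00, so local arrival = 3:04 AM + 8:00 = 11:04 AM on Aug 11.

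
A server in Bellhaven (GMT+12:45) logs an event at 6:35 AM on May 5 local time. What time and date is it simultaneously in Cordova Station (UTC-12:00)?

Cordova Station is 24:45 behind Bellhaven.
Shift by the zone difference: 6:35 AM − 24:45 = 5:50 AM on May 4 in Cordova Station.

5:50 AM on May 4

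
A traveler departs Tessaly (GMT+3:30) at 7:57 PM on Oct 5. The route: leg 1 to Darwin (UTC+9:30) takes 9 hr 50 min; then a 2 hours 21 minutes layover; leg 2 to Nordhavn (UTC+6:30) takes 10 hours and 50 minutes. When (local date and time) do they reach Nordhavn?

Convert departure to UTC: 7:57 PM − 3:30 = 4:27 PM UTC on Oct 5.
Add 9 hours 50 minutes leg 1 → 2:17 AM UTC (Oct 6).
Add 2 hours and 21 minutes layover in Darwin → 4:38 AM UTC.
Add 10 hours 50 minutes leg 2 → 3:28 PM UTC.
Nordhavn is UTC+6:30, so local arrival = 3:28 PM + 6:30 = 9:58 PM on Oct 6.

9:58 PM on October 6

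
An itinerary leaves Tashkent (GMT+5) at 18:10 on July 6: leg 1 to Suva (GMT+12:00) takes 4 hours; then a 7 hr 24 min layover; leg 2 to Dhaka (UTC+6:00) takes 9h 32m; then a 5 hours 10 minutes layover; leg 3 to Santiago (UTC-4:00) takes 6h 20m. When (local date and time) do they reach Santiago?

Convert departure to UTC: 18:10 − 5:00 = 13:10 UTC on Jul 6.
Add 4 hours leg 1 → 17:10 UTC.
Add 7 hours and 24 minutes layover in Suva → 00:34 UTC (Jul 7).
Add 9 hours 32 minutes leg 2 → 10:06 UTC.
Add 5 hours 10 minutes layover in Dhaka → 15:16 UTC.
Add 6 hours and 20 minutes leg 3 → 21:36 UTC.
Santiago is UTC−4:00, so local arrival = 21:36 − 4:00 = 17:36 on Jul 7.

17:36 on July 7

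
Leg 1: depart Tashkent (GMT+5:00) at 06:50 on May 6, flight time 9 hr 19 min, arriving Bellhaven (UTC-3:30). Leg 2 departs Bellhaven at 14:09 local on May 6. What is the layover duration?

Convert departure to UTC: 06:50 − 5:00 = 01:50 UTC on May 6.
Add 9 hours and 19 minutes flight time → 11:09 UTC.
Bellhaven is UTC−3:30, so local arrival = 11:09 − 3:30 = 07:39 on May 6.
Layover = 14:09 − 07:39 = 6 hours 30 minutes.

6 hours 30 minutes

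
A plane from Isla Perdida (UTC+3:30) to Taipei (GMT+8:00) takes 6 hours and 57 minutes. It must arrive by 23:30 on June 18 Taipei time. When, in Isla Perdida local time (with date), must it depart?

12:03 on Jun 18

Target arrival in UTC: 23:30 − 8:00 = 15:30 on Jun 18.
Subtract 6 hours and 57 minutes → departure 08:33 UTC on Jun 18.
Isla Perdida is UTC+3:30: 08:33 + 3:30 = 12:03 on Jun 18.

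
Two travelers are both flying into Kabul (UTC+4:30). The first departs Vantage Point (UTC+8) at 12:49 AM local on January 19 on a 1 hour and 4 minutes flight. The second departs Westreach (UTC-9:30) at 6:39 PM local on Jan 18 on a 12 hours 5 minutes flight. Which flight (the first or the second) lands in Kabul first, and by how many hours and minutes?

the first, by 22 hours 21 minutes

Flight 1 in UTC: 12:49 AM − 8:00 = 4:49 PM on Jan 18.
+1 hour and 4 minutes → arrive 5:53 PM UTC on Jan 18.
Flight 2 in UTC: 6:39 PM + 9:30 = 4:09 AM on Jan 19.
+12 hours 5 minutes → arrive 4:14 PM UTC on Jan 19.
Flight 1 lands earlier by 22 hours 21 minutes.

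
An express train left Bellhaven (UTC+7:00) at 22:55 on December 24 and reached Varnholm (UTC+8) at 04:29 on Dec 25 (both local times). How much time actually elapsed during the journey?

4 hours 34 minutes

Departure in UTC: 22:55 − 7:00 = 15:55 on Dec 24.
Arrival in UTC: 04:29 − 8:00 = 20:29 on Dec 24.
Elapsed = 20:29 − 15:55 = 4 hours 34 minutes.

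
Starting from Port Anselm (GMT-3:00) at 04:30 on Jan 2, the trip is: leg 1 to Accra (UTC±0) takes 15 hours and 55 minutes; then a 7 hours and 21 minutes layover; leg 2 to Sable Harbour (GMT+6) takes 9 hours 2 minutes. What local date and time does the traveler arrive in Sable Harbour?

Convert departure to UTC: 04:30 + 3:00 = 07:30 UTC on Jan 2.
Add 15 hours 55 minutes leg 1 → 23:25 UTC.
Add 7 hours 21 minutes layover in Accra → 06:46 UTC (Jan 3).
Add 9 hours 2 minutes leg 2 → 15:48 UTC.
Sable Harbour is UTC+6:00, so local arrival = 15:48 + 6:00 = 21:48 on Jan 3.

21:48 on January 3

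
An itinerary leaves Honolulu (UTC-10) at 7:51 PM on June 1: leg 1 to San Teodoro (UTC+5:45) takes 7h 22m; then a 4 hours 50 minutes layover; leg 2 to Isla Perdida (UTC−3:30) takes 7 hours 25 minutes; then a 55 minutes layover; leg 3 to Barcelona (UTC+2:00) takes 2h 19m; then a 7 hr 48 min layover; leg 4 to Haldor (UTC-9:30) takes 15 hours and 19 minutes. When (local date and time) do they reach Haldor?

Convert departure to UTC: 7:51 PM + 10:00 = 5:51 AM UTC on Jun 2.
Add 7 hours 22 minutes leg 1 → 1:13 PM UTC.
Add 4 hours 50 minutes layover in San Teodoro → 6:03 PM UTC.
Add 7 hours and 25 minutes leg 2 → 1:28 AM UTC (Jun 3).
Add 55 minutes layover in Isla Perdida → 2:23 AM UTC.
Add 2 hours and 19 minutes leg 3 → 4:42 AM UTC.
Add 7 hours 48 minutes layover in Barcelona → 12:30 PM UTC.
Add 15 hours and 19 minutes leg 4 → 3:49 AM UTC (Jun 4).
Haldor is UTC−9:30, so local arrival = 3:49 AM − 9:30 = 6:19 PM on Jun 3.

6:19 PM on June 3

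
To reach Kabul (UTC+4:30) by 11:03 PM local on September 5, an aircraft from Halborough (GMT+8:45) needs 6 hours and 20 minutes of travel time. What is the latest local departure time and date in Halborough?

Target arrival in UTC: 11:03 PM − 4:30 = 6:33 PM on Sep 5.
Subtract 6 hours 20 minutes → departure 12:13 PM UTC on Sep 5.
Halborough is UTC+8:45: 12:13 PM + 8:45 = 8:58 PM on Sep 5.

8:58 PM on September 5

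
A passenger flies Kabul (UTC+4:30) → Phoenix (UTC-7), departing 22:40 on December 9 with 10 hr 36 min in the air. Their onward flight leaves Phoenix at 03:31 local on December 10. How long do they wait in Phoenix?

5 hours 45 minutes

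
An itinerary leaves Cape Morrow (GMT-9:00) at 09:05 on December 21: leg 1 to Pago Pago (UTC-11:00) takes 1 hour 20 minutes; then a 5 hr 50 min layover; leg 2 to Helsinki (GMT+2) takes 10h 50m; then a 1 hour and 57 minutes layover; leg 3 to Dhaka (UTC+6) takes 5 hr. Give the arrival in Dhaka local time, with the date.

Convert departure to UTC: 09:05 + 9:00 = 18:05 UTC on Dec 21.
Add 1 hour 20 minutes leg 1 → 19:25 UTC.
Add 5 hours and 50 minutes layover in Pago Pago → 01:15 UTC (Dec 22).
Add 10 hours and 50 minutes leg 2 → 12:05 UTC.
Add 1 hour and 57 minutes layover in Helsinki → 14:02 UTC.
Add 5 hours leg 3 → 19:02 UTC.
Dhaka is UTC+6:00, so local arrival = 19:02 + 6:00 = 01:02 on Dec 23.

01:02 on December 23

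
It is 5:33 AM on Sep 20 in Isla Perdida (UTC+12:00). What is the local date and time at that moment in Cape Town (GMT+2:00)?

7:33 PM on September 19

Cape Town is 10:00 behind Isla Perdida.
Shift by the zone difference: 5:33 AM − 10:00 = 7:33 PM on Sep 19 in Cape Town.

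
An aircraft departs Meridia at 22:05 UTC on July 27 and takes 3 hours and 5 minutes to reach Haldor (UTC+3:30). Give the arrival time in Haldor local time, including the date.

Departure is given in UTC: 22:05 on Jul 27.
Add 3 hours 5 minutes → 01:10 UTC (Jul 28).
Haldor is UTC+3:30: 01:10 + 3:30 = 04:40 on Jul 28.

04:40 on Jul 28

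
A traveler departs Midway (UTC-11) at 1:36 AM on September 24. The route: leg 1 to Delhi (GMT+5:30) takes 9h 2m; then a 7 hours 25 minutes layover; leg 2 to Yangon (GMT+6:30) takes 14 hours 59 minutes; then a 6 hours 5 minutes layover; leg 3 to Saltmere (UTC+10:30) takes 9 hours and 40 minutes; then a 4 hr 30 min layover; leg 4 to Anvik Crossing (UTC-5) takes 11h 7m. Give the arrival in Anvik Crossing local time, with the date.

Convert departure to UTC: 1:36 AM + 11:00 = 12:36 PM UTC on Sep 24.
Add 9 hours 2 minutes leg 1 → 9:38 PM UTC.
Add 7 hours 25 minutes layover in Delhi → 5:03 AM UTC (Sep 25).
Add 14 hours and 59 minutes leg 2 → 8:02 PM UTC.
Add 6 hours and 5 minutes layover in Yangon → 2:07 AM UTC (Sep 26).
Add 9 hours 40 minutes leg 3 → 11:47 AM UTC.
Add 4 hours and 30 minutes layover in Saltmere → 4:17 PM UTC.
Add 11 hours 7 minutes leg 4 → 3:24 AM UTC (Sep 27).
Anvik Crossing is UTC−5:00, so local arrival = 3:24 AM − 5:00 = 10:24 PM on Sep 26.

10:24 PM on September 26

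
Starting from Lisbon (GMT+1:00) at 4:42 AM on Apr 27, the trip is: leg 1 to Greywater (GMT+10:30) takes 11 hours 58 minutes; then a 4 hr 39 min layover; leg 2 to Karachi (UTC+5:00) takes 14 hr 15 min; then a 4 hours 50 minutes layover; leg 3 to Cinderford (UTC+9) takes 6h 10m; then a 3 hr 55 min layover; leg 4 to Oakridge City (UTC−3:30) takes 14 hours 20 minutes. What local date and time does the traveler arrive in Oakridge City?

12:19 PM on April 29

Convert departure to UTC: 4:42 AM − 1:00 = 3:42 AM UTC on Apr 27.
Add 11 hours and 58 minutes leg 1 → 3:40 PM UTC.
Add 4 hours 39 minutes layover in Greywater → 8:19 PM UTC.
Add 14 hours 15 minutes leg 2 → 10:34 AM UTC (Apr 28).
Add 4 hours and 50 minutes layover in Karachi → 3:24 PM UTC.
Add 6 hours 10 minutes leg 3 → 9:34 PM UTC.
Add 3 hours 55 minutes layover in Cinderford → 1:29 AM UTC (Apr 29).
Add 14 hours 20 minutes leg 4 → 3:49 PM UTC.
Oakridge City is UTC−3:30, so local arrival = 3:49 PM − 3:30 = 12:19 PM on Apr 29.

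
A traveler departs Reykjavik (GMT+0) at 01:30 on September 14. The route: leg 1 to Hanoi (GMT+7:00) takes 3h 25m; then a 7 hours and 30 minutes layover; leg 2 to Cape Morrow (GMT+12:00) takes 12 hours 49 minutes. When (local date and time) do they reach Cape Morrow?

Reykjavik is at UTC+0, so departure is already 01:30 UTC on Sep 14.
Add 3 hours 25 minutes leg 1 → 04:55 UTC.
Add 7 hours and 30 minutes layover in Hanoi → 12:25 UTC.
Add 12 hours and 49 minutes leg 2 → 01:14 UTC (Sep 15).
Cape Morrow is UTC+12:00, so local arrival = 01:14 + 12:00 = 13:14 on Sep 15.

13:14 on Sep 15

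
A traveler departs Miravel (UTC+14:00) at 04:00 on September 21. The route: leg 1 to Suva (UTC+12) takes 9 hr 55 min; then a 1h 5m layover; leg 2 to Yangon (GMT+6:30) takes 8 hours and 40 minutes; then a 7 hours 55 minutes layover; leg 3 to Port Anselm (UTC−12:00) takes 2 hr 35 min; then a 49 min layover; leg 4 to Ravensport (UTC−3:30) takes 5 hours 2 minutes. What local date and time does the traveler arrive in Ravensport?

22:31 on Sep 21

Convert departure to UTC: 04:00 − 14:00 = 14:00 UTC on Sep 20.
Add 9 hours and 55 minutes leg 1 → 23:55 UTC.
Add 1 hour and 5 minutes layover in Suva → 01:00 UTC (Sep 21).
Add 8 hours and 40 minutes leg 2 → 09:40 UTC.
Add 7 hours 55 minutes layover in Yangon → 17:35 UTC.
Add 2 hours and 35 minutes leg 3 → 20:10 UTC.
Add 49 minutes layover in Port Anselm → 20:59 UTC.
Add 5 hours 2 minutes leg 4 → 02:01 UTC (Sep 22).
Ravensport is UTC−3:30, so local arrival = 02:01 − 3:30 = 22:31 on Sep 21.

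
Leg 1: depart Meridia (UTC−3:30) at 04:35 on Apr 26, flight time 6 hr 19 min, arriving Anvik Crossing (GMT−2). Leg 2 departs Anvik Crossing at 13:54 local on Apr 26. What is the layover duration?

Convert departure to UTC: 04:35 + 3:30 = 08:05 UTC on Apr 26.
Add 6 hours 19 minutes flight time → 14:24 UTC.
Anvik Crossing is UTC−2:00, so local arrival = 14:24 − 2:00 = 12:24 on Apr 26.
Layover = 13:54 − 12:24 = 1 hour 30 minutes.

1 hour 30 minutes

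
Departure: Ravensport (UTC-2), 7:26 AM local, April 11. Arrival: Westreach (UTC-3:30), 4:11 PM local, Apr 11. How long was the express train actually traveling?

10 hours 15 minutes

Departure in UTC: 7:26 AM + 2:00 = 9:26 AM on Apr 11.
Arrival in UTC: 4:11 PM + 3:30 = 7:41 PM on Apr 11.
Elapsed = 7:41 PM − 9:26 AM = 10 hours 15 minutes.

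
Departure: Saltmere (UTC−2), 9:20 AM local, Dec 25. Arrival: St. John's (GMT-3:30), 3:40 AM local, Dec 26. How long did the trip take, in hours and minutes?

19 hours 50 minutes

Departure in UTC: 9:20 AM + 2:00 = 11:20 AM on Dec 25.
Arrival in UTC: 3:40 AM + 3:30 = 7:10 AM on Dec 26.
Elapsed = 7:10 AM − 11:20 AM (+1 day) = 19 hours 50 minutes.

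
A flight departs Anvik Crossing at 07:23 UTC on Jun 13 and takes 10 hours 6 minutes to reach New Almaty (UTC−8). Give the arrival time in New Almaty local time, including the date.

09:29 on Jun 13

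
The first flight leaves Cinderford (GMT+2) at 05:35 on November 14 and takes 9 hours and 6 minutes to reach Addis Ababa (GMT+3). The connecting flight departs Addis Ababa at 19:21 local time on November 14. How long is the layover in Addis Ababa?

Convert departure to UTC: 05:35 − 2:00 = 03:35 UTC on Nov 14.
Add 9 hours 6 minutes flight time → 12:41 UTC.
Addis Ababa is UTC+3:00, so local arrival = 12:41 + 3:00 = 15:41 on Nov 14.
Layover = 19:21 − 15:41 = 3 hours 40 minutes.

3 hours 40 minutes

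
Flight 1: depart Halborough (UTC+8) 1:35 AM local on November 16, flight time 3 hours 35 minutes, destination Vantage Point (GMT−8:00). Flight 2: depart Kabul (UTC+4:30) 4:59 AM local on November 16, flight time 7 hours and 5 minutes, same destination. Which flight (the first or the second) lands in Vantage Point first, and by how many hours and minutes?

the first, by 10 hours 24 minutes

Flight 1 in UTC: 1:35 AM − 8:00 = 5:35 PM on Nov 15.
+3 hours 35 minutes → arrive 9:10 PM UTC on Nov 15.
Flight 2 in UTC: 4:59 AM − 4:30 = 12:29 AM on Nov 16.
+7 hours 5 minutes → arrive 7:34 AM UTC on Nov 16.
Flight 1 lands earlier by 10 hours 24 minutes.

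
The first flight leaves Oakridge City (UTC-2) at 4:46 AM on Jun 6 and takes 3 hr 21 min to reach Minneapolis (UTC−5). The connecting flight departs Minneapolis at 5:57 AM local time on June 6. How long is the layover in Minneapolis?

50 minutes

Convert departure to UTC: 4:46 AM + 2:00 = 6:46 AM UTC on Jun 6.
Add 3 hours 21 minutes flight time → 10:07 AM UTC.
Minneapolis is UTC−5:00, so local arrival = 10:07 AM − 5:00 = 5:07 AM on Jun 6.
Layover = 5:57 AM − 5:07 AM = 50 minutes.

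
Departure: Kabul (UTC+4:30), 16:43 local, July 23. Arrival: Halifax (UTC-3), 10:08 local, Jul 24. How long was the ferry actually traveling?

Departure in UTC: 16:43 − 4:30 = 12:13 on Jul 23.
Arrival in UTC: 10:08 + 3:00 = 13:08 on Jul 24.
Elapsed = 13:08 − 12:13 (+1 day) = 24 hours 55 minutes.

24 hours 55 minutes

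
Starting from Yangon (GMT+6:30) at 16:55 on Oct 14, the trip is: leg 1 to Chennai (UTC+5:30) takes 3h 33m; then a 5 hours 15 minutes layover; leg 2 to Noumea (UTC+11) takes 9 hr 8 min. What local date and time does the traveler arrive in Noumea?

15:21 on Oct 15

Convert departure to UTC: 16:55 − 6:30 = 10:25 UTC on Oct 14.
Add 3 hours and 33 minutes leg 1 → 13:58 UTC.
Add 5 hours 15 minutes layover in Chennai → 19:13 UTC.
Add 9 hours 8 minutes leg 2 → 04:21 UTC (Oct 15).
Noumea is UTC+11:00, so local arrival = 04:21 + 11:00 = 15:21 on Oct 15.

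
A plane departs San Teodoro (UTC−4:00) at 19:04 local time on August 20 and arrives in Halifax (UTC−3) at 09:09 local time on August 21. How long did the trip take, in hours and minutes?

Halifax is 1:00 ahead of San Teodoro.
Clock-face elapsed time (ignoring zones) is 14 hours 5 minutes.
Actual elapsed = 14 hours 5 minutes − 1:00 = 13 hours 5 minutes.

13 hours 5 minutes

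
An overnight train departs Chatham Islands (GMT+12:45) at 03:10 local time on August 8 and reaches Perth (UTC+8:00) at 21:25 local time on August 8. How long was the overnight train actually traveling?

Departure in UTC: 03:10 − 12:45 = 14:25 on Aug 7.
Arrival in UTC: 21:25 − 8:00 = 13:25 on Aug 8.
Elapsed = 13:25 − 14:25 (+1 day) = 23 hours.

23 hours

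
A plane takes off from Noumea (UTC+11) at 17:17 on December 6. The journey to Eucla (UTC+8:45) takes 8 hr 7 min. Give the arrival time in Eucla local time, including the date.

Convert departure to UTC: 17:17 − 11:00 = 06:17 UTC on Dec 6.
Add 8 hours 7 minutes travel time → 14:24 UTC.
Eucla is UTC+8:45, so local arrival = 14:24 + 8:45 = 23:09 on Dec 6.

23:09 on December 6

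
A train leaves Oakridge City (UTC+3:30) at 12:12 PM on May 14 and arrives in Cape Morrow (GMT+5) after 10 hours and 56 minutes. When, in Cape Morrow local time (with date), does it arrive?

12:38 AM on May 15

Cape Morrow is 1:30 ahead of Oakridge City.
After 10 hours and 56 minutes it is 11:08 PM in Oakridge City.
Shift by the zone difference: 11:08 PM + 1:30 = 12:38 AM on May 15 in Cape Morrow.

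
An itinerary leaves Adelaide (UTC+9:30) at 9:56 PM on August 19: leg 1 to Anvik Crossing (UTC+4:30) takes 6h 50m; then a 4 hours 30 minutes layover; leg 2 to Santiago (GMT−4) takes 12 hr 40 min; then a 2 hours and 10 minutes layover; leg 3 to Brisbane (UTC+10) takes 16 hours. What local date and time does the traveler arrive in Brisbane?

Convert departure to UTC: 9:56 PM − 9:30 = 12:26 PM UTC on Aug 19.
Add 6 hours and 50 minutes leg 1 → 7:16 PM UTC.
Add 4 hours 30 minutes layover in Anvik Crossing → 11:46 PM UTC.
Add 12 hours 40 minutes leg 2 → 12:26 PM UTC (Aug 20).
Add 2 hours and 10 minutes layover in Santiago → 2:36 PM UTC.
Add 16 hours leg 3 → 6:36 AM UTC (Aug 21).
Brisbane is UTC+10:00, so local arrival = 6:36 AM + 10:00 = 4:36 PM on Aug 21.

4:36 PM on Aug 21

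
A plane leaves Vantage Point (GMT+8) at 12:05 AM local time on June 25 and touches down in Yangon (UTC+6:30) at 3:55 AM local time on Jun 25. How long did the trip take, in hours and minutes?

5 hours 20 minutes

Departure in UTC: 12:05 AM − 8:00 = 4:05 PM on Jun 24.
Arrival in UTC: 3:55 AM − 6:30 = 9:25 PM on Jun 24.
Elapsed = 9:25 PM − 4:05 PM = 5 hours 20 minutes.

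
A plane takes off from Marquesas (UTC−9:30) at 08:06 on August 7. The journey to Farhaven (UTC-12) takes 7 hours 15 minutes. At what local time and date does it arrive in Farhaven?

Farhaven is 2:30 behind Marquesas.
After 7 hours and 15 minutes it is 15:21 in Marquesas.
Shift by the zone difference: 15:21 − 2:30 = 12:51 on Aug 7 in Farhaven.

12:51 on Aug 7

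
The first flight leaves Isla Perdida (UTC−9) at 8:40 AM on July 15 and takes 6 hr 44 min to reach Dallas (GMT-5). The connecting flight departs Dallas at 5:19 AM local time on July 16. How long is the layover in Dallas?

9 hours 55 minutes

Convert departure to UTC: 8:40 AM + 9:00 = 5:40 PM UTC on Jul 15.
Add 6 hours 44 minutes flight time → 12:24 AM UTC (Jul 16).
Dallas is UTC−5:00, so local arrival = 12:24 AM − 5:00 = 7:24 PM on Jul 15.
Layover = 5:19 AM − 7:24 PM (+1 day) = 9 hours 55 minutes.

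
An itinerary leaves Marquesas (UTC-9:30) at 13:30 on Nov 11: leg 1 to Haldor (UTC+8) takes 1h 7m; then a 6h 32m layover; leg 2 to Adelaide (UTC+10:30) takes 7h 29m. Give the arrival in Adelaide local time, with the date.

00:38 on November 13

Convert departure to UTC: 13:30 + 9:30 = 23:00 UTC on Nov 11.
Add 1 hour and 7 minutes leg 1 → 00:07 UTC (Nov 12).
Add 6 hours and 32 minutes layover in Haldor → 06:39 UTC.
Add 7 hours 29 minutes leg 2 → 14:08 UTC.
Adelaide is UTC+10:30, so local arrival = 14:08 + 10:30 = 00:38 on Nov 13.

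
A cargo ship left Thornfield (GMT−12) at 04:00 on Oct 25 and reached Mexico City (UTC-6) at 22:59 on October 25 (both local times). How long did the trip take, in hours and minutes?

12 hours 59 minutes

Mexico City is 6:00 ahead of Thornfield.
Clock-face elapsed time (ignoring zones) is 18 hours 59 minutes.
Actual elapsed = 18 hours 59 minutes − 6:00 = 12 hours 59 minutes.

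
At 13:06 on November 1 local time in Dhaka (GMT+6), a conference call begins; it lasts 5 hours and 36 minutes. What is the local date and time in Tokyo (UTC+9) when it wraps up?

Convert start to UTC: 13:06 − 6:00 = 07:06 UTC on Nov 1.
Add 5 hours and 36 minutes duration → 12:42 UTC.
Tokyo is UTC+9:00, so local end time = 12:42 + 9:00 = 21:42 on Nov 1.

21:42 on November 1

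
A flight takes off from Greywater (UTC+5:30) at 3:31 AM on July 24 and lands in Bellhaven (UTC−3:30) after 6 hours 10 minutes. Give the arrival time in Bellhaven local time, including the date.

Convert departure to UTC: 3:31 AM − 5:30 = 10:01 PM UTC on Jul 23.
Add 6 hours 10 minutes travel time → 4:11 AM UTC (Jul 24).
Bellhaven is UTC−3:30, so local arrival = 4:11 AM − 3:30 = 12:41 AM on Jul 24.

12:41 AM on July 24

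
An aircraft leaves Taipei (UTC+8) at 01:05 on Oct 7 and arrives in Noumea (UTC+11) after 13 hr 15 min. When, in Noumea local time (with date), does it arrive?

17:20 on October 7

Convert departure to UTC: 01:05 − 8:00 = 17:05 UTC on Oct 6.
Add 13 hours and 15 minutes travel time → 06:20 UTC (Oct 7).
Noumea is UTC+11:00, so local arrival = 06:20 + 11:00 = 17:20 on Oct 7.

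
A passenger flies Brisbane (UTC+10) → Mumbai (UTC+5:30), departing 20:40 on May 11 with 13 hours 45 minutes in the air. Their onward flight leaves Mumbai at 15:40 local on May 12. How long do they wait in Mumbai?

Convert departure to UTC: 20:40 − 10:00 = 10:40 UTC on May 11.
Add 13 hours 45 minutes flight time → 00:25 UTC (May 12).
Mumbai is UTC+5:30, so local arrival = 00:25 + 5:30 = 05:55 on May 12.
Layover = 15:40 − 05:55 = 9 hours 45 minutes.

9 hours 45 minutes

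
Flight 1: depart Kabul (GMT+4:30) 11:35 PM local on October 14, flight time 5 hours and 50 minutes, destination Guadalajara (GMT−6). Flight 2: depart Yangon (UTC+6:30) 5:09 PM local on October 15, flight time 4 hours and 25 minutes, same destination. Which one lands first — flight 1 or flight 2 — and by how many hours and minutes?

Flight 1 in UTC: 11:35 PM − 4:30 = 7:05 PM on Oct 14.
+5 hours and 50 minutes → arrive 12:55 AM UTC on Oct 15.
Flight 2 in UTC: 5:09 PM − 6:30 = 10:39 AM on Oct 15.
+4 hours 25 minutes → arrive 3:04 PM UTC on Oct 15.
Flight 1 lands earlier by 14 hours 9 minutes.

the first, by 14 hours 9 minutes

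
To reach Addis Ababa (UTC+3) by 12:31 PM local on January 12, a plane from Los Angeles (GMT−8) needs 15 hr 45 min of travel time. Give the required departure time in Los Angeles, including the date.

Target arrival in UTC: 12:31 PM − 3:00 = 9:31 AM on Jan 12.
Subtract 15 hours 45 minutes → departure 5:46 PM UTC on Jan 11.
Los Angeles is UTC−8:00: 5:46 PM − 8:00 = 9:46 AM on Jan 11.

9:46 AM on January 11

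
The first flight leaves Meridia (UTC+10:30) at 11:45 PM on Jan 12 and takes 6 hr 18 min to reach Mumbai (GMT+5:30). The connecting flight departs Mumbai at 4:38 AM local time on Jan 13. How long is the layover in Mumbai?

3 hours 35 minutes

Convert departure to UTC: 11:45 PM − 10:30 = 1:15 PM UTC on Jan 12.
Add 6 hours 18 minutes flight time → 7:33 PM UTC.
Mumbai is UTC+5:30, so local arrival = 7:33 PM + 5:30 = 1:03 AM on Jan 13.
Layover = 4:38 AM − 1:03 AM = 3 hours 35 minutes.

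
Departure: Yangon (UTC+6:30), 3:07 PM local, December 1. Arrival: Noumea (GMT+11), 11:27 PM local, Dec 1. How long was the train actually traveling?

Noumea is 4:30 ahead of Yangon.
Clock-face elapsed time (ignoring zones) is 8 hours 20 minutes.
Actual elapsed = 8 hours 20 minutes − 4:30 = 3 hours 50 minutes.

3 hours 50 minutes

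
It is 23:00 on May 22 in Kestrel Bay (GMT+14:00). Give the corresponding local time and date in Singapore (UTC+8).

17:00 on May 22

In UTC: 23:00 − 14:00 = 09:00 on May 22.
Singapore is UTC+8:00: 09:00 + 8:00 = 17:00 on May 22.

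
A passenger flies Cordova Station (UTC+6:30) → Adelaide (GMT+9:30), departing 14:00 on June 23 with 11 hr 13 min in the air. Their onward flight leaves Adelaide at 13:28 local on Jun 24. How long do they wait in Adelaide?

Convert departure to UTC: 14:00 − 6:30 = 07:30 UTC on Jun 23.
Add 11 hours 13 minutes flight time → 18:43 UTC.
Adelaide is UTC+9:30, so local arrival = 18:43 + 9:30 = 04:13 on Jun 24.
Layover = 13:28 − 04:13 = 9 hours 15 minutes.

9 hours 15 minutes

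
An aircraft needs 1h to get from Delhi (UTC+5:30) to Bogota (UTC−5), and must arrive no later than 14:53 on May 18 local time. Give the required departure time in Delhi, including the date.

Target arrival in UTC: 14:53 + 5:00 = 19:53 on May 18.
Subtract 1 hour → departure 18:53 UTC on May 18.
Delhi is UTC+5:30: 18:53 + 5:30 = 00:23 on May 19.

00:23 on May 19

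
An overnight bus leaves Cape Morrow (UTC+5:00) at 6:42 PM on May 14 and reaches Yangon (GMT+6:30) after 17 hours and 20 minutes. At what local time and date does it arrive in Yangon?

1:32 PM on May 15

Yangon is 1:30 ahead of Cape Morrow.
After 17 hours and 20 minutes it is 12:02 PM (May 15) in Cape Morrow.
Shift by the zone difference: 12:02 PM + 1:30 = 1:32 PM on May 15 in Yangon.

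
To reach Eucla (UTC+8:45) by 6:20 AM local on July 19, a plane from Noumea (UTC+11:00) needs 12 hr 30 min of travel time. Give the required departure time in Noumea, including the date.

8:05 PM on July 18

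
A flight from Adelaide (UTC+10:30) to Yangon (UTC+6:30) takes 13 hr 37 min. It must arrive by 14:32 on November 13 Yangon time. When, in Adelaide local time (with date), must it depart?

Target arrival in UTC: 14:32 − 6:30 = 08:02 on Nov 13.
Subtract 13 hours 37 minutes → departure 18:25 UTC on Nov 12.
Adelaide is UTC+10:30: 18:25 + 10:30 = 04:55 on Nov 13.

04:55 on November 13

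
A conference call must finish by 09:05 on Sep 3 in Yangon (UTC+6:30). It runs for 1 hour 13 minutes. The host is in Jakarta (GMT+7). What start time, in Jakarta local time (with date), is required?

08:22 on Sep 3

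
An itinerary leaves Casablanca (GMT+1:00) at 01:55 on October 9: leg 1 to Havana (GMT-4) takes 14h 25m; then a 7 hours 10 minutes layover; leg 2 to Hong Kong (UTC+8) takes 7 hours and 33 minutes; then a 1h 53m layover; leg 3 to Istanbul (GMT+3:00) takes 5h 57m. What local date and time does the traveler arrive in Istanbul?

16:53 on Oct 10

Convert departure to UTC: 01:55 − 1:00 = 00:55 UTC on Oct 9.
Add 14 hours and 25 minutes leg 1 → 15:20 UTC.
Add 7 hours 10 minutes layover in Havana → 22:30 UTC.
Add 7 hours and 33 minutes leg 2 → 06:03 UTC (Oct 10).
Add 1 hour and 53 minutes layover in Hong Kong → 07:56 UTC.
Add 5 hours and 57 minutes leg 3 → 13:53 UTC.
Istanbul is UTC+3:00, so local arrival = 13:53 + 3:00 = 16:53 on Oct 10.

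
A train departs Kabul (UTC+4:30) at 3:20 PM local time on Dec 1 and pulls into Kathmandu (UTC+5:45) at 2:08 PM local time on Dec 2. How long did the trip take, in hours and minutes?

21 hours 33 minutes

Departure in UTC: 3:20 PM − 4:30 = 10:50 AM on Dec 1.
Arrival in UTC: 2:08 PM − 5:45 = 8:23 AM on Dec 2.
Elapsed = 8:23 AM − 10:50 AM (+1 day) = 21 hours 33 minutes.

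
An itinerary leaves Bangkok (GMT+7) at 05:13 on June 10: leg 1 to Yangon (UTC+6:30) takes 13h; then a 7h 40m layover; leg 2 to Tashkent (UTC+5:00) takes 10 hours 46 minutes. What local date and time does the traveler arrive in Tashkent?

10:39 on June 11

Convert departure to UTC: 05:13 − 7:00 = 22:13 UTC on Jun 9.
Add 13 hours leg 1 → 11:13 UTC (Jun 10).
Add 7 hours 40 minutes layover in Yangon → 18:53 UTC.
Add 10 hours 46 minutes leg 2 → 05:39 UTC (Jun 11).
Tashkent is UTC+5:00, so local arrival = 05:39 + 5:00 = 10:39 on Jun 11.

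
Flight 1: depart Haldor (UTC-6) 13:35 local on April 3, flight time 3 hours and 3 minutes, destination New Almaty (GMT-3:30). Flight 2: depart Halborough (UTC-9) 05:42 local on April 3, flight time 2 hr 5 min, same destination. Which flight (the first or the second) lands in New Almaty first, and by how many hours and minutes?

Flight 1 in UTC: 13:35 + 6:00 = 19:35 on Apr 3.
+3 hours and 3 minutes → arrive 22:38 UTC on Apr 3.
Flight 2 in UTC: 05:42 + 9:00 = 14:42 on Apr 3.
+2 hours and 5 minutes → arrive 16:47 UTC on Apr 3.
Flight 2 lands earlier by 5 hours 51 minutes.

the second, by 5 hours 51 minutes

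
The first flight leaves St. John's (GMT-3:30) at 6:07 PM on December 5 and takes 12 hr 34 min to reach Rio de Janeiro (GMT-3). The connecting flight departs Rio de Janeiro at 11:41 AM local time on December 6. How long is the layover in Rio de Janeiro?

4 hours 30 minutes

Convert departure to UTC: 6:07 PM + 3:30 = 9:37 PM UTC on Dec 5.
Add 12 hours and 34 minutes flight time → 10:11 AM UTC (Dec 6).
Rio de Janeiro is UTC−3:00, so local arrival = 10:11 AM − 3:00 = 7:11 AM on Dec 6.
Layover = 11:41 AM − 7:11 AM = 4 hours 30 minutes.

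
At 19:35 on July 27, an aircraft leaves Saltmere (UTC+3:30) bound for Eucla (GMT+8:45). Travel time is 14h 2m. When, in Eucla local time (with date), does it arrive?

Eucla is 5:15 ahead of Saltmere.
After 14 hours and 2 minutes it is 09:37 (Jul 28) in Saltmere.
Shift by the zone difference: 09:37 + 5:15 = 14:52 on Jul 28 in Eucla.

14:52 on July 28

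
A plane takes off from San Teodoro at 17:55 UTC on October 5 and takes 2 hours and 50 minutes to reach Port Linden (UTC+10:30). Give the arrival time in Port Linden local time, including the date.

Departure is given in UTC: 17:55 on Oct 5.
Add 2 hours 50 minutes → 20:45 UTC.
Port Linden is UTC+10:30: 20:45 + 10:30 = 07:15 on Oct 6.

07:15 on October 6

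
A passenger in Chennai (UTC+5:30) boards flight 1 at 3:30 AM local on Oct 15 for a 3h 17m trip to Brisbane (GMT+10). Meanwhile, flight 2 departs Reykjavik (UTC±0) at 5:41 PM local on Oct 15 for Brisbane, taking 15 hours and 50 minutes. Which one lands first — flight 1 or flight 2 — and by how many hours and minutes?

the first, by 32 hours 14 minutes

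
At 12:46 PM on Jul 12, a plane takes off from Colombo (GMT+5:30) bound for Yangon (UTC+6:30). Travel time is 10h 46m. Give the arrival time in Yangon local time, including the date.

12:32 AM on Jul 13

Convert departure to UTC: 12:46 PM − 5:30 = 7:16 AM UTC on Jul 12.
Add 10 hours 46 minutes travel time → 6:02 PM UTC.
Yangon is UTC+6:30, so local arrival = 6:02 PM + 6:30 = 12:32 AM on Jul 13.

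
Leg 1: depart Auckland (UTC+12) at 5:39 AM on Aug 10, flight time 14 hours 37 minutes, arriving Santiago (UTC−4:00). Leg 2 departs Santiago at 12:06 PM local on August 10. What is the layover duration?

Convert departure to UTC: 5:39 AM − 12:00 = 5:39 PM UTC on Aug 9.
Add 14 hours and 37 minutes flight time → 8:16 AM UTC (Aug 10).
Santiago is UTC−4:00, so local arrival = 8:16 AM − 4:00 = 4:16 AM on Aug 10.
Layover = 12:06 PM − 4:16 AM = 7 hours 50 minutes.

7 hours 50 minutes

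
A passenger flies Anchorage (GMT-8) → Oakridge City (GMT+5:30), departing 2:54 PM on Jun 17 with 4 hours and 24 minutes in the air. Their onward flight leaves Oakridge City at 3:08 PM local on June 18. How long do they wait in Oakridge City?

Convert departure to UTC: 2:54 PM + 8:00 = 10:54 PM UTC on Jun 17.
Add 4 hours 24 minutes flight time → 3:18 AM UTC (Jun 18).
Oakridge City is UTC+5:30, so local arrival = 3:18 AM + 5:30 = 8:48 AM on Jun 18.
Layover = 3:08 PM − 8:48 AM = 6 hours 20 minutes.

6 hours 20 minutes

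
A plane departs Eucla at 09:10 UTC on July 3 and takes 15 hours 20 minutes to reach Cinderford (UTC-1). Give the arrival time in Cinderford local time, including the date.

23:30 on Jul 3

Departure is given in UTC: 09:10 on Jul 3.
Add 15 hours 20 minutes → 00:30 UTC (Jul 4).
Cinderford is UTC−1:00: 00:30 − 1:00 = 23:30 on Jul 3.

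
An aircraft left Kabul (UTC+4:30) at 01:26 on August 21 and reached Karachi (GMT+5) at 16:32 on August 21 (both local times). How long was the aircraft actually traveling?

14 hours 36 minutes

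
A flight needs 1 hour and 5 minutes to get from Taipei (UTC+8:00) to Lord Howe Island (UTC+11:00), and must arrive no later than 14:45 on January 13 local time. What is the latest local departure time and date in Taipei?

Target arrival in UTC: 14:45 − 11:00 = 03:45 on Jan 13.
Subtract 1 hour 5 minutes → departure 02:40 UTC on Jan 13.
Taipei is UTC+8:00: 02:40 + 8:00 = 10:40 on Jan 13.

10:40 on Jan 13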